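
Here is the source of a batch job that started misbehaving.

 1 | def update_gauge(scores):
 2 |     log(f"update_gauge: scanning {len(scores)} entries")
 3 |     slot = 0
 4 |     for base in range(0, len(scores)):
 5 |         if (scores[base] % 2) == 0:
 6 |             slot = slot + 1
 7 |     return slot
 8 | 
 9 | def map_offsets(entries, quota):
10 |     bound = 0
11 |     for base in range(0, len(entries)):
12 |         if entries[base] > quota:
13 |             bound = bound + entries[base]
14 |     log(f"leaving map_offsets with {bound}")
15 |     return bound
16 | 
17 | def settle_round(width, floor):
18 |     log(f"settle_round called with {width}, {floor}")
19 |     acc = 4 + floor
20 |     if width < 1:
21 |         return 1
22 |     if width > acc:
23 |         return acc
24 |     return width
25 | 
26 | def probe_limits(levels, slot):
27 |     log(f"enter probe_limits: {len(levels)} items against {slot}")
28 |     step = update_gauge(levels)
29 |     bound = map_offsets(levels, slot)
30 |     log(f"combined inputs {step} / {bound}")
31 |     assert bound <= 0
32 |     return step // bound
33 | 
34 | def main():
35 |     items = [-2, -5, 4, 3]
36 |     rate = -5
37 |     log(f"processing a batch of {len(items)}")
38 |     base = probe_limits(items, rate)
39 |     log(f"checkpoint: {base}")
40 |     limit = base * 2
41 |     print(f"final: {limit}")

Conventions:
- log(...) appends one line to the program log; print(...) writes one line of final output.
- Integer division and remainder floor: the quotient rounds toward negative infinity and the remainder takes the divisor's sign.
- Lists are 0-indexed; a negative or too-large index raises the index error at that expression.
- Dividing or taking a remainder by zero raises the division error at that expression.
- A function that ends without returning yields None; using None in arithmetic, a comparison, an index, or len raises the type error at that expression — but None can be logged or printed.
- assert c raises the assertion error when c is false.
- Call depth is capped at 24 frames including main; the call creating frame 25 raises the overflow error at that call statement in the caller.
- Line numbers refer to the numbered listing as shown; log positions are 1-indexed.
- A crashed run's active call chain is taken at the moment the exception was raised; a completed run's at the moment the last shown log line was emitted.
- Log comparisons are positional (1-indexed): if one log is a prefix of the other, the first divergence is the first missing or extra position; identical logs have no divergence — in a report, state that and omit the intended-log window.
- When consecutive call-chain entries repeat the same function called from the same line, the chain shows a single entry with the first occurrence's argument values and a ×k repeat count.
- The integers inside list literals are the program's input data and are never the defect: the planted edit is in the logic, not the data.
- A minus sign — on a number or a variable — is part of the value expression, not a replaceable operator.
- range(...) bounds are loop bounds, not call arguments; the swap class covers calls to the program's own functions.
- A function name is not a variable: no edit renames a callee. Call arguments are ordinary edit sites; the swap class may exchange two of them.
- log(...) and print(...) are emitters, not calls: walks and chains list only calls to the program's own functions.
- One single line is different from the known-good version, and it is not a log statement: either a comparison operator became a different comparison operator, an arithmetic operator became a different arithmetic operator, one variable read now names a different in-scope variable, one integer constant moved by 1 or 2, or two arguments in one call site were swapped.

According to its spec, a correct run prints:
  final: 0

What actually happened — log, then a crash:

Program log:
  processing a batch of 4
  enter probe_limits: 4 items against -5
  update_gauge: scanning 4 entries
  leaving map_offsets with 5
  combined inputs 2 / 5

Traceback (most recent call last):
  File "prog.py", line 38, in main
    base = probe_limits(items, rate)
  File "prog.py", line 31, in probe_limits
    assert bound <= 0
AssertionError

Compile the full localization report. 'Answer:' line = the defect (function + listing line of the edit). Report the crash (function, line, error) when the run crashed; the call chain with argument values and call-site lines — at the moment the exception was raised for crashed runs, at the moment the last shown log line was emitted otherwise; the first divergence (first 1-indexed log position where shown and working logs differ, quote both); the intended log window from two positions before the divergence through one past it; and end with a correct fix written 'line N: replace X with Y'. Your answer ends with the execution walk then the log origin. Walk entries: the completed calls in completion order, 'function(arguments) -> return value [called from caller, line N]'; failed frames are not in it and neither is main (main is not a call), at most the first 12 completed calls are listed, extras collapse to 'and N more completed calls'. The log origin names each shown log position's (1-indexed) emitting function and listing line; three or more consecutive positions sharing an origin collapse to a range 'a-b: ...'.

Answer: the defect is in probe_limits at line 31.
The tell: Only 5 log lines were emitted before the run died; the intended continuation was 'checkpoint: 0'.
Crash: probe_limits, line 31, AssertionError.
Call chain: main -> probe_limits([-2, -5, 4, 3], -5) (called at line 38).
First divergence: position 6; the shown log stops at 5 lines while the working version next logs 'checkpoint: 0'.
Intended log window:
  4: leaving map_offsets with 5
  5: combined inputs 2 / 5
  6: checkpoint: 0
Execution walk:
  update_gauge([-2, -5, 4, 3]) -> 2  [called from probe_limits, line 28]
  map_offsets([-2, -5, 4, 3], -5) -> 5  [called from probe_limits, line 29]
Origin of each log line:
  1: emitted by main (line 37)
  2: emitted by probe_limits (line 27)
  3: emitted by update_gauge (line 2)
  4: emitted by map_offsets (line 14)
  5: emitted by probe_limits (line 30)
A correct fix: line 31: replace `<=` with `>`.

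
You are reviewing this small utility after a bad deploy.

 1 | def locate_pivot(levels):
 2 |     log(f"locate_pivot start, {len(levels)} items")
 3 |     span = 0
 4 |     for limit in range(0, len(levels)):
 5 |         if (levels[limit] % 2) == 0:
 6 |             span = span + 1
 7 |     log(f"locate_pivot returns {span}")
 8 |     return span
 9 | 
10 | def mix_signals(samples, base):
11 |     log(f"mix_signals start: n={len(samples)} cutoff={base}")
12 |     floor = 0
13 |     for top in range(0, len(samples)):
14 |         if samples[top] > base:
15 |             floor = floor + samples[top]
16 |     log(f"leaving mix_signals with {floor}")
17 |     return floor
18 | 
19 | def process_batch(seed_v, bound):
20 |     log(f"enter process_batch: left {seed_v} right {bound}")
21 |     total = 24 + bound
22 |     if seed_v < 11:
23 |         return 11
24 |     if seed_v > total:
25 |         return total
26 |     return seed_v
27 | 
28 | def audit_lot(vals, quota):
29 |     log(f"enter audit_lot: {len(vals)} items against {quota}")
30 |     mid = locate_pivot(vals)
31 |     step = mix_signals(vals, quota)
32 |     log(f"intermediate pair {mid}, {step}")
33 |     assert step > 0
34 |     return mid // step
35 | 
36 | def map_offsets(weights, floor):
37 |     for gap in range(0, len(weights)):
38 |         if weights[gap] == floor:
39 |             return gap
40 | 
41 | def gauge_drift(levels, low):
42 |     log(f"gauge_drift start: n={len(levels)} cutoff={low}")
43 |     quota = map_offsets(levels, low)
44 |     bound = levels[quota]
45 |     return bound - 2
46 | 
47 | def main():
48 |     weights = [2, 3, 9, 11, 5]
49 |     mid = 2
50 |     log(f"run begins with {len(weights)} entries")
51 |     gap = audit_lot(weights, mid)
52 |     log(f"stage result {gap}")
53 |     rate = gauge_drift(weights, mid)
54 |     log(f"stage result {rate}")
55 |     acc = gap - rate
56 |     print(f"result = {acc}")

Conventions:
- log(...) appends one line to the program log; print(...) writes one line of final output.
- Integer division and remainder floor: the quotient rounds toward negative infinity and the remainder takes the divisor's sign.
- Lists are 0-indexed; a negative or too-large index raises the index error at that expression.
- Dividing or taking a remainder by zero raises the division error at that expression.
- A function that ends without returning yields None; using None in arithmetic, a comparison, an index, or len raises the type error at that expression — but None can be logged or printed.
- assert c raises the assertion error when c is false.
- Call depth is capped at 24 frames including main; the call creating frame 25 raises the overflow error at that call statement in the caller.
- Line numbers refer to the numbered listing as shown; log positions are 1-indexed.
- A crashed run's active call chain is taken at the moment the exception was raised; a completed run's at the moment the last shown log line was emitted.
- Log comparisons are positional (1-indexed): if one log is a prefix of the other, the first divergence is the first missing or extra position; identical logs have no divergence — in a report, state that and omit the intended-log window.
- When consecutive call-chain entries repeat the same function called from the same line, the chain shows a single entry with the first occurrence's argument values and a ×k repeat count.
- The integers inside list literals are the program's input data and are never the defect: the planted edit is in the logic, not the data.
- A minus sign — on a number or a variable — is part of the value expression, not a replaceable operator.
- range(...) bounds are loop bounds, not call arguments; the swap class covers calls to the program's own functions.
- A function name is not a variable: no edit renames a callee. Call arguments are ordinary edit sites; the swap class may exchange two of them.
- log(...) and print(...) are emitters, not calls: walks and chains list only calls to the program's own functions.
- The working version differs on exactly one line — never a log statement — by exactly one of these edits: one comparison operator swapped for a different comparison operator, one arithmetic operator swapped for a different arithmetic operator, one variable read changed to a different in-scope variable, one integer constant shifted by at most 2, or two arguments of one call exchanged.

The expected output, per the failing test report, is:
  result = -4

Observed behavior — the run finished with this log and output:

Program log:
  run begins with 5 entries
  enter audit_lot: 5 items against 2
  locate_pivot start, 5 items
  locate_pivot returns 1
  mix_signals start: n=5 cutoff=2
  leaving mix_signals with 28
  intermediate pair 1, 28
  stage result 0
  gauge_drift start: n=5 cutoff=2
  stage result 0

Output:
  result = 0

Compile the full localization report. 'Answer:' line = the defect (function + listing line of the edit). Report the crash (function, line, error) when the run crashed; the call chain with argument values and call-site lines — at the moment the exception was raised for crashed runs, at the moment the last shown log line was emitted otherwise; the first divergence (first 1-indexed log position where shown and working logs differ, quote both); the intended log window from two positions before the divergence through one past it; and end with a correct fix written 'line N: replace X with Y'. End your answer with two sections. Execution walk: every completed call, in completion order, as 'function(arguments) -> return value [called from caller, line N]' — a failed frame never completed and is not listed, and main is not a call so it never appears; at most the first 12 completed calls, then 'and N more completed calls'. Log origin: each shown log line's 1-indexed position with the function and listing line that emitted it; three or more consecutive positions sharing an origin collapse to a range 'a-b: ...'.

Answer: the defect is in gauge_drift at line 45.
The tell: Log line 10 is where behavior first shows: 'stage result 0' appears instead of 'stage result 4'.
Call chain: main.
First divergence: position 10 — shown 'stage result 0', intended 'stage result 4'.
Intended log window:
  8: stage result 0
  9: gauge_drift start: n=5 cutoff=2
  10: stage result 4
Execution walk:
  locate_pivot([2, 3, 9, 11, 5]) -> 1  [called from audit_lot, line 30]
  mix_signals([2, 3, 9, 11, 5], 2) -> 28  [called from audit_lot, line 31]
  audit_lot([2, 3, 9, 11, 5], 2) -> 0  [called from main, line 51]
  map_offsets([2, 3, 9, 11, 5], 2) -> 0  [called from gauge_drift, line 43]
  gauge_drift([2, 3, 9, 11, 5], 2) -> 0  [called from main, line 53]
Log origin:
  1 — main, line 50
  2 — audit_lot, line 29
  3 — locate_pivot, line 2
  4 — locate_pivot, line 7
  5 — mix_signals, line 11
  6 — mix_signals, line 16
  7 — audit_lot, line 32
  8 — main, line 52
  9 — gauge_drift, line 42
  10 — main, line 54
A correct fix: line 45: replace `-` with `*`.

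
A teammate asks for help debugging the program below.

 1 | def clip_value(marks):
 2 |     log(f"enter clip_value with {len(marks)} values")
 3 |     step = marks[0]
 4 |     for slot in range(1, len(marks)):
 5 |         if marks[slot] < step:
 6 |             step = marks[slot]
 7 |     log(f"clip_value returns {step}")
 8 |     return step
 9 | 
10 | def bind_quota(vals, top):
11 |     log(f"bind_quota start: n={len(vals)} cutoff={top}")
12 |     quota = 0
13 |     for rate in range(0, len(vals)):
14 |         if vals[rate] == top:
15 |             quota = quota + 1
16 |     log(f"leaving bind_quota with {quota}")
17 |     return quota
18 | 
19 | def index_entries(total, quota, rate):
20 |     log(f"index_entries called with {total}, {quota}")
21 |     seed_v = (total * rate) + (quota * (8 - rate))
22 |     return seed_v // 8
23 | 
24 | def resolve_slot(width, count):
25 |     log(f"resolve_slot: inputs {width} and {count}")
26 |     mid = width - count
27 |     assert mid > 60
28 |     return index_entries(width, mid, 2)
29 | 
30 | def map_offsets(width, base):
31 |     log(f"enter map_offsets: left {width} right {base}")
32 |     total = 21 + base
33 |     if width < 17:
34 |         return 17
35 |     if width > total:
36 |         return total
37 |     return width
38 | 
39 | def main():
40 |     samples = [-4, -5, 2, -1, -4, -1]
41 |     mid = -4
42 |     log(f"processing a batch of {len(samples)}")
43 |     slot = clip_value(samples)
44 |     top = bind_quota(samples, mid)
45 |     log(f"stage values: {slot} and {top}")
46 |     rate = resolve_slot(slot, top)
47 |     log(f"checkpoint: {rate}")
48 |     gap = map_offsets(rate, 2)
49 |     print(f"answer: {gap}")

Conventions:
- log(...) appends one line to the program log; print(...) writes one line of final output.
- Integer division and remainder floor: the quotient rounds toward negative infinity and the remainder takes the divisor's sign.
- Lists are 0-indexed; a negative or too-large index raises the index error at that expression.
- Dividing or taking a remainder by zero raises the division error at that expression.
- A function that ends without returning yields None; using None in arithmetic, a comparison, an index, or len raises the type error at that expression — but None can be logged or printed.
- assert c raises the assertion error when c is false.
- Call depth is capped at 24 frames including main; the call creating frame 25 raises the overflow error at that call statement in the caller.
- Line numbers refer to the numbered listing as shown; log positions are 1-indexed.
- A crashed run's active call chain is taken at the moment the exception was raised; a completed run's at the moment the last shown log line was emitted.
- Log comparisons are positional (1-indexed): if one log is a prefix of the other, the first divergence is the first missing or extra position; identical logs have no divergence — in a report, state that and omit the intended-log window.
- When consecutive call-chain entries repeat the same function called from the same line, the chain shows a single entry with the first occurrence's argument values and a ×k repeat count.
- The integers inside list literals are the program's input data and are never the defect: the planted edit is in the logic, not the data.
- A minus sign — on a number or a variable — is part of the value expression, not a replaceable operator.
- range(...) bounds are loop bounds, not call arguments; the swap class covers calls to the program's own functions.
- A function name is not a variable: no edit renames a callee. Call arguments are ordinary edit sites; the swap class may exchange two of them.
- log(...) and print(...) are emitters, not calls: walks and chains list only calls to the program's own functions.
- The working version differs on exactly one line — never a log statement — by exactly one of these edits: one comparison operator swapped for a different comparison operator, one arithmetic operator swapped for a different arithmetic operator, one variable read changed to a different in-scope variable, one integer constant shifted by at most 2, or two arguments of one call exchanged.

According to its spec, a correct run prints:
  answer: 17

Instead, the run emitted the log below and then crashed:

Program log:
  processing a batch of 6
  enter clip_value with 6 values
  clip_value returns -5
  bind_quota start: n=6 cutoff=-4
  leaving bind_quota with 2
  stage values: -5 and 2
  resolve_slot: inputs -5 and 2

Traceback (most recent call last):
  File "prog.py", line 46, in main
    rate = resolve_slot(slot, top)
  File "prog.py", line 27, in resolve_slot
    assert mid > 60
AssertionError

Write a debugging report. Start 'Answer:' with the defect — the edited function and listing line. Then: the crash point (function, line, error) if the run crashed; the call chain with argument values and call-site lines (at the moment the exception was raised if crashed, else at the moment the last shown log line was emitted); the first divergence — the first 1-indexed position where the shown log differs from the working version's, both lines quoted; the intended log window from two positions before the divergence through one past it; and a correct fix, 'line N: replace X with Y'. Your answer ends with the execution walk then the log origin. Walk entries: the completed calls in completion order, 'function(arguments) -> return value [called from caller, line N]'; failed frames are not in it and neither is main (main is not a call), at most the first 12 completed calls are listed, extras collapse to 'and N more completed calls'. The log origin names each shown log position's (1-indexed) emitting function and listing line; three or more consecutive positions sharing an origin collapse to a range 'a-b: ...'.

Answer: the defect is in resolve_slot at line 27.
Core observation: After 7 matching log lines the faulty run goes silent, while the working version continues with 'index_entries called with -5, -7'.
Crash: resolve_slot, line 27, AssertionError.
Call chain: main -> resolve_slot(-5, 2) (called at line 46).
First divergence: position 8; the shown log stops at 7 lines while the working version next logs 'index_entries called with -5, -7'.
Intended log window:
  6: stage values: -5 and 2
  7: resolve_slot: inputs -5 and 2
  8: index_entries called with -5, -7
  9: checkpoint: -7
Execution walk:
  clip_value([-4, -5, 2, -1, -4, -1]) -> -5  [called from main, line 43]
  bind_quota([-4, -5, 2, -1, -4, -1], -4) -> 2  [called from main, line 44]
Log origin:
  1: emitted by main (line 42)
  2: emitted by clip_value (line 2)
  3: emitted by clip_value (line 7)
  4: emitted by bind_quota (line 11)
  5: emitted by bind_quota (line 16)
  6: emitted by main (line 45)
  7: emitted by resolve_slot (line 25)
A correct fix: line 27: replace `>` with `<=`.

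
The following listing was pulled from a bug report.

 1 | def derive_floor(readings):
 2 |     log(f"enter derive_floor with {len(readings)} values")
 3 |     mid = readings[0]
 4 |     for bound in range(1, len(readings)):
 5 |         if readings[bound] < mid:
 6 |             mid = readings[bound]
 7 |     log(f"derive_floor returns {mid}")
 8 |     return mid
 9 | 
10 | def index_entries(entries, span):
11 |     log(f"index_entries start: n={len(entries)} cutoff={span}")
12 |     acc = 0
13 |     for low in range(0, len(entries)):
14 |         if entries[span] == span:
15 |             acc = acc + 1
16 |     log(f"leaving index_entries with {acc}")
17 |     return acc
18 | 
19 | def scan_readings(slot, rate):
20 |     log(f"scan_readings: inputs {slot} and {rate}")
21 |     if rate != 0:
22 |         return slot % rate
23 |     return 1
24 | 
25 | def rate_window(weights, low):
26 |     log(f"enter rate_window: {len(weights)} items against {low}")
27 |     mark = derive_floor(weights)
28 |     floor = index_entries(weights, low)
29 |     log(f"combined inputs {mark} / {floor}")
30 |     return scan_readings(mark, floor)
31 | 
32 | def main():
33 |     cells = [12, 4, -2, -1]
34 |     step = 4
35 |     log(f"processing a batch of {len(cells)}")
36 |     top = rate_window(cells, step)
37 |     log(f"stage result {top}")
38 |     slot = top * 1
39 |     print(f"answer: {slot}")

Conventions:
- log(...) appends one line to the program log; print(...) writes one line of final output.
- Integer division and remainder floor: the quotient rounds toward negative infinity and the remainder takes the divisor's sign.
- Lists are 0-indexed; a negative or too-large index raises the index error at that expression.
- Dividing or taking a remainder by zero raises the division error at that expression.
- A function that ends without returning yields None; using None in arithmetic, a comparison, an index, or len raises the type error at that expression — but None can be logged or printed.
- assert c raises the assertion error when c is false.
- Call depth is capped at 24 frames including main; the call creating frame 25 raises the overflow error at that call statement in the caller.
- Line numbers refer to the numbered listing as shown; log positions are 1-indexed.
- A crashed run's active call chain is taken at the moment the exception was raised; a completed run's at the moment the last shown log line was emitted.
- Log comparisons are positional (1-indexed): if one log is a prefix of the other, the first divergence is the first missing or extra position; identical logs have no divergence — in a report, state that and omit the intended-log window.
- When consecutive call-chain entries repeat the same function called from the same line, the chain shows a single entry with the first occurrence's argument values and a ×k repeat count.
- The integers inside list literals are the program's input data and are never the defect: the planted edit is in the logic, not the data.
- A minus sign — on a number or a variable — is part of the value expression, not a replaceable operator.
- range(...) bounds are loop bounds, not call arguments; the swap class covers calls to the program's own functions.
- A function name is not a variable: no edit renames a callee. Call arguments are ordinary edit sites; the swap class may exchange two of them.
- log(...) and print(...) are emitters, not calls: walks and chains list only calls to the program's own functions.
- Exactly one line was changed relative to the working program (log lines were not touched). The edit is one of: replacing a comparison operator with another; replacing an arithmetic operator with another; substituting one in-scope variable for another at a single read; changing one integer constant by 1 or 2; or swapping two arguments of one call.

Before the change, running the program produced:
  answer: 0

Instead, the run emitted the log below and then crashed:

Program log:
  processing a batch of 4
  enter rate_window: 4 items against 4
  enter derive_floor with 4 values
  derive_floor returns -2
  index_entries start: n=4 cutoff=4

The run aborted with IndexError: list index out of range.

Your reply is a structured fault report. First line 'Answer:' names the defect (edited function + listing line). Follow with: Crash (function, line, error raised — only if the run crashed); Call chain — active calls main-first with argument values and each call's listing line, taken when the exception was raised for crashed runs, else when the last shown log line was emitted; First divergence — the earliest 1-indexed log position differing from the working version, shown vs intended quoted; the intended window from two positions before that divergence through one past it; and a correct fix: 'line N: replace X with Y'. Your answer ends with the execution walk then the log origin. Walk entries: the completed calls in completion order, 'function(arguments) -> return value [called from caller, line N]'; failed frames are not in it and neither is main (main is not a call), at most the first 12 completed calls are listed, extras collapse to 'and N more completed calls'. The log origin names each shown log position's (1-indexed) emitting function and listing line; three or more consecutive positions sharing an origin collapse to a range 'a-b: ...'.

Answer: the defect is in index_entries at line 14.
Key observation: The faulty run's log stops after 5 lines; the working version's next line would be 'leaving index_entries with 1'.
Crash: index_entries, line 14, IndexError.
Call chain: main -> rate_window([12, 4, -2, -1], 4) (called at line 36) -> index_entries([12, 4, -2, -1], 4) (called at line 28).
First divergence: position 6; the shown log stops at 5 lines while the working version next logs 'leaving index_entries with 1'.
Intended log window:
  4: derive_floor returns -2
  5: index_entries start: n=4 cutoff=4
  6: leaving index_entries with 1
  7: combined inputs -2 / 1
Execution walk:
  derive_floor([12, 4, -2, -1]) -> -2  [called from rate_window, line 27]
Log origin:
  1: emitted by main (line 35)
  2: emitted by rate_window (line 26)
  3: emitted by derive_floor (line 2)
  4: emitted by derive_floor (line 7)
  5: emitted by index_entries (line 11)
A correct fix: line 14: replace `entries[span]` with `entries[low]`.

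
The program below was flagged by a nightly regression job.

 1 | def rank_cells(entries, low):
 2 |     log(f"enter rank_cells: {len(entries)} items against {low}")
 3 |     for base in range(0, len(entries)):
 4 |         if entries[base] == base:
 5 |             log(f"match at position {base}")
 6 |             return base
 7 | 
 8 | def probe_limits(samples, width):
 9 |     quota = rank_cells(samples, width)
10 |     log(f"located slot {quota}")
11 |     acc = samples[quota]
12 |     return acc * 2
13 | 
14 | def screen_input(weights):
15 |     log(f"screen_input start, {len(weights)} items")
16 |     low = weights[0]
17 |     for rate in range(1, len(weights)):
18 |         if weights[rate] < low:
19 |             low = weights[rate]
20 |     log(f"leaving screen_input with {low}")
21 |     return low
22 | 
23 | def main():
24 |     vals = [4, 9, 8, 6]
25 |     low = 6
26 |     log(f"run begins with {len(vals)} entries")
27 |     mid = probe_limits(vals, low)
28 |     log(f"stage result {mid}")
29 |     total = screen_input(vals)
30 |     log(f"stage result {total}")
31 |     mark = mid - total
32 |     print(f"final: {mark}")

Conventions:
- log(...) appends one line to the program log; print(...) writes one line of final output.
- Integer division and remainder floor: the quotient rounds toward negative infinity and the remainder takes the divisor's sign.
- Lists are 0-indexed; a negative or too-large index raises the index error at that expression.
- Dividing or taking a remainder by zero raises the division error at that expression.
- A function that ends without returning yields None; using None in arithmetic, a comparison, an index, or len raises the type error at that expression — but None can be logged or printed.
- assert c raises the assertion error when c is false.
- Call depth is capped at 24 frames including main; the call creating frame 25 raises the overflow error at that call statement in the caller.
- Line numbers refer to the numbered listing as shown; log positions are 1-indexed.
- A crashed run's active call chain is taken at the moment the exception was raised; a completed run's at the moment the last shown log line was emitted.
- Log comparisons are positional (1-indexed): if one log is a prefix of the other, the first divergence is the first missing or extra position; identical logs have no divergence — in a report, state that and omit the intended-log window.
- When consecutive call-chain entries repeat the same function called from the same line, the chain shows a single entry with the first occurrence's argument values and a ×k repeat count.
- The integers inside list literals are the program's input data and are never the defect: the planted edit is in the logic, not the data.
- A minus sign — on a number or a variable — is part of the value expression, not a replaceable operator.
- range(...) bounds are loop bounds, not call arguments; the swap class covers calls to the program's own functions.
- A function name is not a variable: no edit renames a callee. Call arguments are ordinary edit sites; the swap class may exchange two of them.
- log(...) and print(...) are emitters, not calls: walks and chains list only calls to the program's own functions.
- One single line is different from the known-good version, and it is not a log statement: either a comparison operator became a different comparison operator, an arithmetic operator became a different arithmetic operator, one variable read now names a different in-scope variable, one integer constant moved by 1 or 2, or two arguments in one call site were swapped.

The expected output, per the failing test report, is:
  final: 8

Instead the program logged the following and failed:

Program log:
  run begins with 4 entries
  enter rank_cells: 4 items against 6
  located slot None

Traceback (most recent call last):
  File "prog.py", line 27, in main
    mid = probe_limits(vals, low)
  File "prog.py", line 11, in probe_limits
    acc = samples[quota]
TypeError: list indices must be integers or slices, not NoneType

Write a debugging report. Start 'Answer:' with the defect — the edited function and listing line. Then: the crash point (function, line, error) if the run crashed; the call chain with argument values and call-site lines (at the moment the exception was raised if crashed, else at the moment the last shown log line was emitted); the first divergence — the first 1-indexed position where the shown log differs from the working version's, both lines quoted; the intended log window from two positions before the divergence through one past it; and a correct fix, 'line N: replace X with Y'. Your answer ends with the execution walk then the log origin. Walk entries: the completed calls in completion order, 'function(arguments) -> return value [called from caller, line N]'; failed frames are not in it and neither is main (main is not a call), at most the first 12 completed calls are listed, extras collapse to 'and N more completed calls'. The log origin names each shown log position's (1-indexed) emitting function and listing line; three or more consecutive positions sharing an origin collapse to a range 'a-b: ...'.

Answer: the defect is in rank_cells at line 4.
The tell: At log position 3 the runs split — shown 'located slot None', but the working version logs 'match at position 3'.
Crash: probe_limits, line 11, TypeError.
Call chain: main -> probe_limits([4, 9, 8, 6], 6) (called at line 27).
First divergence: at position 3 the run shows 'located slot None' where the working version logs 'match at position 3'.
Intended log window:
  1: run begins with 4 entries
  2: enter rank_cells: 4 items against 6
  3: match at position 3
  4: located slot 3
Execution walk:
  rank_cells([4, 9, 8, 6], 6) -> None  [called from probe_limits, line 9]
Log origin:
  1: logged in main at line 26
  2: logged in rank_cells at line 2
  3: logged in probe_limits at line 10
A correct fix: line 4: replace `entries[base] == base` with `entries[base] == low`.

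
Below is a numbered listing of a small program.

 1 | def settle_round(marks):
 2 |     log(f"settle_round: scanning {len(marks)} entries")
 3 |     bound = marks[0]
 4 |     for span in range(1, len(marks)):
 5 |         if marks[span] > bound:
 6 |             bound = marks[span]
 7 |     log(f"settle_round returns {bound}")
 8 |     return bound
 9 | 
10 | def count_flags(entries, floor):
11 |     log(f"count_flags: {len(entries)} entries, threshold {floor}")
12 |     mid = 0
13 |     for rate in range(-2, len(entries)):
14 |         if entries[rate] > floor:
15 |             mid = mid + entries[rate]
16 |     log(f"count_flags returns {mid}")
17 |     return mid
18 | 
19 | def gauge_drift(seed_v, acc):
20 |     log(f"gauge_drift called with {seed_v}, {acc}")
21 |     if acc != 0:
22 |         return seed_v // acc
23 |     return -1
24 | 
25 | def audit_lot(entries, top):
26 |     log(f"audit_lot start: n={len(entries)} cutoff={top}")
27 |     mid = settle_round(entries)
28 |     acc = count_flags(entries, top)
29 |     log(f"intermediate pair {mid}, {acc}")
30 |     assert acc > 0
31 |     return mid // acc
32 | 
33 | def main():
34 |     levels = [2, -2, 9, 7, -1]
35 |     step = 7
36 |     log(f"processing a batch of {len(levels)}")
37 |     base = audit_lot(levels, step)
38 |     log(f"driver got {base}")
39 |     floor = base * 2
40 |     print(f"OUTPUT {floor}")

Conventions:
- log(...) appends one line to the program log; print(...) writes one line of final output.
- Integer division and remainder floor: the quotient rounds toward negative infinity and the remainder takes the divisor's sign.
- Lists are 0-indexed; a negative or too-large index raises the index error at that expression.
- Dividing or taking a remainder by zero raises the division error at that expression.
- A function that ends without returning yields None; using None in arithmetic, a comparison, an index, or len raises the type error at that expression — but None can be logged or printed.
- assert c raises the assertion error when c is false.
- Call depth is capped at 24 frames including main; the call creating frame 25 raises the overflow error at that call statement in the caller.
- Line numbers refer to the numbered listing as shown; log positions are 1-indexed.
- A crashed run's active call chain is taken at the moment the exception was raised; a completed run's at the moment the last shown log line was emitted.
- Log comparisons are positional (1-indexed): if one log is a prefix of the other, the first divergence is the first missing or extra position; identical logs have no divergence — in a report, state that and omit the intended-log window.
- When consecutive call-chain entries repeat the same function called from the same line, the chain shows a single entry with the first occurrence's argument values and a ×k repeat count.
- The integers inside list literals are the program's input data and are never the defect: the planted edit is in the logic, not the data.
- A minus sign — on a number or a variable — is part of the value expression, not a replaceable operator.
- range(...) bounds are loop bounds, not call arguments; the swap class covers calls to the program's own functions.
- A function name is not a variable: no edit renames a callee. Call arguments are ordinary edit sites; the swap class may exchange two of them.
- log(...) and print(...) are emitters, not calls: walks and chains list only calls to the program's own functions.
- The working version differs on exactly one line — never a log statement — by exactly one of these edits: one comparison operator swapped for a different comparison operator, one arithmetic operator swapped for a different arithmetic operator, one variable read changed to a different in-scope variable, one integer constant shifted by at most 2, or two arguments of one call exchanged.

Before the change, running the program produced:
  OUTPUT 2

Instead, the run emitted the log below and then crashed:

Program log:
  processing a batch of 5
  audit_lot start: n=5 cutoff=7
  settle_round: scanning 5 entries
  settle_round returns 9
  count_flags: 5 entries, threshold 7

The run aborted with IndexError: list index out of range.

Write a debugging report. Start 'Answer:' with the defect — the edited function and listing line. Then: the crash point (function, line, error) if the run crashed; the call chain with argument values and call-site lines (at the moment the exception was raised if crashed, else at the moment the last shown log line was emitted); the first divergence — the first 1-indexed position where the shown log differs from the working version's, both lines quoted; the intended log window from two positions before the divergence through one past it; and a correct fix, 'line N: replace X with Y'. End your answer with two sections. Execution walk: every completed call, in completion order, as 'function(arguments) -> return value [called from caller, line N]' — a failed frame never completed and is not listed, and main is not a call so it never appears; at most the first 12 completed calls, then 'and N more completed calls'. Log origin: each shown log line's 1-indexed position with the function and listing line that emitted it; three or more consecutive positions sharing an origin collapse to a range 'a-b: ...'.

Answer: the defect is in count_flags at line 13.
Key fact: A complete run would log 'count_flags returns 9' next, but this one stopped at 5 lines.
Crash: count_flags, line 14, IndexError.
Call chain: main -> audit_lot([2, -2, 9, 7, -1], 7) (called at line 37) -> count_flags([2, -2, 9, 7, -1], 7) (called at line 28).
First divergence: position 6 (shown log ended at 5 lines; the working version continues: 'count_flags returns 9').
Intended log window:
  4: settle_round returns 9
  5: count_flags: 5 entries, threshold 7
  6: count_flags returns 9
  7: intermediate pair 9, 9
Execution walk:
  settle_round([2, -2, 9, 7, -1]) -> 9  [called from audit_lot, line 27]
Log line origins:
  1: from main, line 36
  2: from audit_lot, line 26
  3: from settle_round, line 2
  4: from settle_round, line 7
  5: from count_flags, line 11
A correct fix: line 13: replace `-2` with `0`.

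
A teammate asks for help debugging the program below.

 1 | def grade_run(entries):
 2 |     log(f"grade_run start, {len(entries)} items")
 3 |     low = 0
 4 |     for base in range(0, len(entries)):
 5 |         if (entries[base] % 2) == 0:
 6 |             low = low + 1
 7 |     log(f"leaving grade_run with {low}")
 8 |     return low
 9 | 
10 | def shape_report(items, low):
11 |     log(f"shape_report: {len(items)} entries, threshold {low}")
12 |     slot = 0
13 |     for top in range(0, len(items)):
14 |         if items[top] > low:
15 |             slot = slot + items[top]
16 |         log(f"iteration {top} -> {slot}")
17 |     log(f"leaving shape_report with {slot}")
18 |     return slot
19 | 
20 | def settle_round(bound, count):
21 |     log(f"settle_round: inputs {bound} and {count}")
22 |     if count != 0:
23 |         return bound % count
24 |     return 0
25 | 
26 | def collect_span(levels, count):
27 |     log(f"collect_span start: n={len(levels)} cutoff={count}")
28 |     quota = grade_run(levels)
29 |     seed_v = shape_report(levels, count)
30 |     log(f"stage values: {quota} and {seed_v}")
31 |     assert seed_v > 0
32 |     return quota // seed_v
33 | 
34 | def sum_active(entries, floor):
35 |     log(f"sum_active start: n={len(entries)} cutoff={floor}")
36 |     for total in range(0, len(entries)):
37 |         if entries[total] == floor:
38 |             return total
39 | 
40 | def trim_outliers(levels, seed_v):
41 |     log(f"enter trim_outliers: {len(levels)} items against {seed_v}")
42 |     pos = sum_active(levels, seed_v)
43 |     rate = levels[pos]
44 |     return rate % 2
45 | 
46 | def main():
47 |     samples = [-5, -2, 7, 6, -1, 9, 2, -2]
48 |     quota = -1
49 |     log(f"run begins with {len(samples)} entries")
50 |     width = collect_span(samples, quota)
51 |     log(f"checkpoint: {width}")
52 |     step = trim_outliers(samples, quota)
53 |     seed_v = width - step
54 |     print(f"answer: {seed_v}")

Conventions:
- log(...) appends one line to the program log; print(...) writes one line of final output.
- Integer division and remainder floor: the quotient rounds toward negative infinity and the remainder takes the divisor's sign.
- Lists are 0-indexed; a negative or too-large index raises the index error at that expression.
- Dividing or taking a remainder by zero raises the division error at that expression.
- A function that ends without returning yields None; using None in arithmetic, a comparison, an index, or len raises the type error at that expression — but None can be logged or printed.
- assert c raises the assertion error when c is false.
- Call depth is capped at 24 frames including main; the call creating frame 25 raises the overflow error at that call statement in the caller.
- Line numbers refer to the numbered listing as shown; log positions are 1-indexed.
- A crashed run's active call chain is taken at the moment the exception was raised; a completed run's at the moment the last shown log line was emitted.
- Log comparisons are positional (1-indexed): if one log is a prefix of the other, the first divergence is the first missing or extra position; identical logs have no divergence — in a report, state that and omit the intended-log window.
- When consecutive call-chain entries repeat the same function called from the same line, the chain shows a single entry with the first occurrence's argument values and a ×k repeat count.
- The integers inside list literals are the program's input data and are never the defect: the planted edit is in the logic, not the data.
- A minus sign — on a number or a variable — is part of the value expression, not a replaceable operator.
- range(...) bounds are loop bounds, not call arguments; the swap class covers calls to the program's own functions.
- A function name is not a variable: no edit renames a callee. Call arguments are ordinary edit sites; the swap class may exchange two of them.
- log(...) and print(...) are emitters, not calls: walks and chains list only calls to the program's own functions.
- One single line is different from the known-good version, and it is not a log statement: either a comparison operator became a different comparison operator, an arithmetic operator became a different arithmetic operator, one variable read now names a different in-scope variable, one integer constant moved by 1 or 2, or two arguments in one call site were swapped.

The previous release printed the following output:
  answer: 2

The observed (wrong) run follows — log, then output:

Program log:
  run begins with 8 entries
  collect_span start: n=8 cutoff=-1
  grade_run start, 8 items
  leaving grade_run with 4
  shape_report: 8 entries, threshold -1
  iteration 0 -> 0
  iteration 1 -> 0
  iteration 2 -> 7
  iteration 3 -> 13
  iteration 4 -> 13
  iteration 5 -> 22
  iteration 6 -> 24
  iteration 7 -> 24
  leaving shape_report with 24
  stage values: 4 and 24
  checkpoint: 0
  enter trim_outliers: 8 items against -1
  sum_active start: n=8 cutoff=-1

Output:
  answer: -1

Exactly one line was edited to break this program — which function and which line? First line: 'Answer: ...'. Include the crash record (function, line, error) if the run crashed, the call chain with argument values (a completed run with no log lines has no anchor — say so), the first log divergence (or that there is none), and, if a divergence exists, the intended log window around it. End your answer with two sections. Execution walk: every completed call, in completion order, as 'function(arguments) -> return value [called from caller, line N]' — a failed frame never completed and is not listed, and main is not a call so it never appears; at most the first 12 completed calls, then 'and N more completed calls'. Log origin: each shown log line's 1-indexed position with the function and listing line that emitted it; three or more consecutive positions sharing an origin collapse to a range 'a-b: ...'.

Answer: the defect is in trim_outliers at line 44.
The tell: Log streams are identical — the defect surfaces only in the printed output.
Call chain: main -> trim_outliers([-5, -2, 7, 6, -1, 9, 2, -2], -1) (called at line 52) -> sum_active([-5, -2, 7, 6, -1, 9, 2, -2], -1) (called at line 42).
First divergence: none (the log streams are identical).
Execution walk:
  grade_run([-5, -2, 7, 6, -1, 9, 2, -2]) -> 4  [called from collect_span, line 28]
  shape_report([-5, -2, 7, 6, -1, 9, 2, -2], -1) -> 24  [called from collect_span, line 29]
  collect_span([-5, -2, 7, 6, -1, 9, 2, -2], -1) -> 0  [called from main, line 50]
  sum_active([-5, -2, 7, 6, -1, 9, 2, -2], -1) -> 4  [called from trim_outliers, line 42]
  trim_outliers([-5, -2, 7, 6, -1, 9, 2, -2], -1) -> 1  [called from main, line 52]
Log origins:
  1: logged in main at line 49
  2: logged in collect_span at line 27
  3: logged in grade_run at line 2
  4: logged in grade_run at line 7
  5: logged in shape_report at line 11
  6-13: logged in shape_report at line 16
  14: logged in shape_report at line 17
  15: logged in collect_span at line 30
  16: logged in main at line 51
  17: logged in trim_outliers at line 41
  18: logged in sum_active at line 35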